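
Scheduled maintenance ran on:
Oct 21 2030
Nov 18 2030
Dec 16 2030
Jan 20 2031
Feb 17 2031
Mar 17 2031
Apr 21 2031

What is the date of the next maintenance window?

These are Mondays at 28- or 35-day spacing (28, 28, 35, 28, 28, 35).
The pattern: 3rd Monday of the month.
3rd Monday of May 2031: May 19 2031.

May 19 2031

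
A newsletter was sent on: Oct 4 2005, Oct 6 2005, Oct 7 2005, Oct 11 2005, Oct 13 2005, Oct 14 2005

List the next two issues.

The gap pattern 2, 1, 4, 2, 1 repeats every 3 events.
These are the Tuesdays, Thursdays and Fridays of each week.
The following Tuesday is Oct 18 2005.
The following Thursday is Oct 20 2005.

Oct 18 2005, Oct 20 2005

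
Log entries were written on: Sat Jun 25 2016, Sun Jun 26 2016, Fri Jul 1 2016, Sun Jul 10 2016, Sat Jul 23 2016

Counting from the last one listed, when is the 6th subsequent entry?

Intervals are 1, 5, 9, 13 days — an arithmetic progression with common difference 4.
Next gap: 17 days. Sat Jul 23 2016 + 17 days = Tue Aug 9 2016.
Next gap: 21 days. Tue Aug 9 2016 + 21 days = Tue Aug 30 2016.
Next gap: 25 days. Tue Aug 30 2016 + 25 days = Sat Sep 24 2016.
Next gap: 29 days. Sat Sep 24 2016 + 29 days = Sun Oct 23 2016.
Next gap: 33 days. Sun Oct 23 2016 + 33 days = Fri Nov 25 2016.
Next gap: 37 days. Fri Nov 25 2016 + 37 days = Sun Jan 1 2017.

Sun Jan 1 2017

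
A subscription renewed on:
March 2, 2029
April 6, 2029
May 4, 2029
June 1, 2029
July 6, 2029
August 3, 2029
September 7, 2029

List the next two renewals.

All dates are Fridays, 35, 28, 28, 35, 28, 35 days apart.
Specifically, the 1st Friday of each month.
October 2029 — 1st Friday is October 5, 2029.
November 2029 — 1st Friday is November 2, 2029.

October 5, 2029; November 2, 2029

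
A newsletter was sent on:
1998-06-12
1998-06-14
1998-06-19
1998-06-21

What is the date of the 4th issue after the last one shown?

1998-07-05

The gap pattern 2, 5, 2 repeats every 2 events.
These are the Fridays and Sundays of each week.
Next Friday: 1998-06-26.
Next Sunday: 1998-06-28.
The following Friday is 1998-07-03.
The following Sunday is 1998-07-05.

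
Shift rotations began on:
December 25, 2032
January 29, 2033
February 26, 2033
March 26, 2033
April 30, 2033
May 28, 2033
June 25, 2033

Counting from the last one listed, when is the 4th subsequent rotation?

All Saturdays; the gaps (35, 28, 28, 35, 28, 28) vary with month length.
This is the last Saturday of each month.
July 2033 ends with Saturday July 30, 2033.
Last Saturday of August 2033: August 27, 2033.
Last Saturday of September 2033: September 24, 2033.
Last Saturday of October 2033: October 29, 2033.

October 29, 2033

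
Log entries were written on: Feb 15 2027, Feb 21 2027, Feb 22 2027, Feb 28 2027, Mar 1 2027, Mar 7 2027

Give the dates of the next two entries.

Gaps: 6, 1, 6, 1, 6 days — not constant, but cyclic with period 2.
The events fall on every Monday and Sunday.
The following Monday is Mar 8 2027.
Next Sunday: Mar 14 2027.

Mar 8 2027, Mar 14 2027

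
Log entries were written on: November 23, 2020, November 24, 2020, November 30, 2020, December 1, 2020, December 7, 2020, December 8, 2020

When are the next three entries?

The gap pattern 1, 6, 1, 6, 1 repeats every 2 events.
These are the Mondays and Tuesdays of each week.
The following Monday is December 14, 2020.
The following Tuesday is December 15, 2020.
The following Monday is December 21, 2020.

December 14, 2020; December 15, 2020; December 21, 2020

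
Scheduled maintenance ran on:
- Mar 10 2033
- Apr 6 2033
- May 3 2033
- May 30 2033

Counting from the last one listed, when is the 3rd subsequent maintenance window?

Aug 19 2033

Gaps between consecutive events: 27, 27, 27 days — a constant 27-day interval.
May 30 2033 + 27 days = Jun 26 2033.
Jun 26 2033 + 27 days = Jul 23 2033.
Jul 23 2033 + 27 days = Aug 19 2033.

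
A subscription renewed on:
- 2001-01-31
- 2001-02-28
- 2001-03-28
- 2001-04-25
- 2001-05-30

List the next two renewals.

2001-06-27, 2001-07-25

Every date is a Wednesday; gaps 28, 28, 28, 35 days.
Each is the last Wednesday of its month (at least one falls on the 29th or later, ruling out '4th Wednesday').
Last Wednesday of June 2001: 2001-06-27.
Last Wednesday of July 2001: 2001-07-25.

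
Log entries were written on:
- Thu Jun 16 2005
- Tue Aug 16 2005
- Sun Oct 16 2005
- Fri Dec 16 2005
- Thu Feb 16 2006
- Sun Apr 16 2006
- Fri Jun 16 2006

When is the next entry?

The day-of-month is always 16 (61, 61, 61, 62, 59, 61 days between events).
So this recurs on the 16th of every 2 months.
Next: August 2006 → Wed Aug 16 2006.

Wed Aug 16 2006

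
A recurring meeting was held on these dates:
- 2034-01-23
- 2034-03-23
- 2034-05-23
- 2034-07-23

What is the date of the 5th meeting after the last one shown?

2035-05-23

The day-of-month is always 23 (59, 61, 61 days between events).
So this recurs on the 23rd of every 2 months.
Next: September 2034 → 2034-09-23.
November 2034: 2034-11-23.
January 2035: 2035-01-23.
March 2035: 2035-03-23.
Next: May 2035 → 2035-05-23.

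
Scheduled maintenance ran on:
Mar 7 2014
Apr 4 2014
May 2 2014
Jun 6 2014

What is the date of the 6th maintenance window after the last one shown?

Dec 5 2014

These are Fridays at 28- or 35-day spacing (28, 28, 35).
The pattern: 1st Friday of the month.
1st Friday of July 2014: Jul 4 2014.
1st Friday of August 2014: Aug 1 2014.
1st Friday of September 2014: Sep 5 2014.
October 2014 — 1st Friday is Oct 3 2014.
November 2014 — 1st Friday is Nov 7 2014.
December 2014 — 1st Friday is Dec 5 2014.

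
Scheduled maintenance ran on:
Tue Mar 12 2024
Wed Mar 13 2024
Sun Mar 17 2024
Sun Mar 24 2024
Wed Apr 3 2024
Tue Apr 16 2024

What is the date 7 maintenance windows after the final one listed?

Tue Oct 8 2024

Gaps: 1, 4, 7, 10, 13 days — each gap is 3 larger than the previous one.
Next gap: 16 days. Tue Apr 16 2024 + 16 days = Thu May 2 2024.
Next gap: 19 days. Thu May 2 2024 + 19 days = Tue May 21 2024.
Next gap: 22 days. Tue May 21 2024 + 22 days = Wed Jun 12 2024.
Next gap: 25 days. Wed Jun 12 2024 + 25 days = Sun Jul 7 2024.
Next gap: 28 days. Sun Jul 7 2024 + 28 days = Sun Aug 4 2024.
Next gap: 31 days. Sun Aug 4 2024 + 31 days = Wed Sep 4 2024.
Next gap: 34 days. Wed Sep 4 2024 + 34 days = Tue Oct 8 2024.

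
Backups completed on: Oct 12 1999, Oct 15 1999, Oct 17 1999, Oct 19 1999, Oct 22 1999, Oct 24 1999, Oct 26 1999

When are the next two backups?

The gap pattern 3, 2, 2, 3, 2, 2 repeats every 3 events.
These are the Tuesdays, Fridays and Sundays of each week.
The following Friday is Oct 29 1999.
Next Sunday: Oct 31 1999.

Oct 29 1999, Oct 31 1999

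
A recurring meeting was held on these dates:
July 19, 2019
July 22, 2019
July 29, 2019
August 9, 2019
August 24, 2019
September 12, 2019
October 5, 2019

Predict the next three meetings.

Intervals are 3, 7, 11, 15, 19, 23 days — an arithmetic progression with common difference 4.
Next gap: 27 days. October 5, 2019 + 27 days = November 1, 2019.
Next gap: 31 days. November 1, 2019 + 31 days = December 2, 2019.
Next gap: 35 days. December 2, 2019 + 35 days = January 6, 2020.

November 1, 2019; December 2, 2019; January 6, 2020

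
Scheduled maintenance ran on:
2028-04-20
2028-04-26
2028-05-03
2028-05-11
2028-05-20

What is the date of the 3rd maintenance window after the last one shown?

Intervals are 6, 7, 8, 9 days — an arithmetic progression with common difference 1.
Next gap: 10 days. 2028-05-20 + 10 days = 2028-05-30.
Next gap: 11 days. 2028-05-30 + 11 days = 2028-06-10.
Next gap: 12 days. 2028-06-10 + 12 days = 2028-06-22.

2028-06-22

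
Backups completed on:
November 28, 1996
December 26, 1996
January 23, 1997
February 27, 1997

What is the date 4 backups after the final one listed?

June 26, 1997

Gaps: 28, 28, 35 days — a mix of 28 and 35. Every date is a Thursday.
Each is the 4th Thursday of its month.
March 1997 — 4th Thursday is March 27, 1997.
April 1997 — 4th Thursday is April 24, 1997.
May 1997 — 4th Thursday is May 22, 1997.
4th Thursday of June 1997: June 26, 1997.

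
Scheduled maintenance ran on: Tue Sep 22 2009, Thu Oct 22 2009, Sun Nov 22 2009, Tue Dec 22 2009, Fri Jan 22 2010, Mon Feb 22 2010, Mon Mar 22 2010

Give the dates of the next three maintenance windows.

Gaps: 30, 31, 30, 31, 31, 28 days — not constant. Every event is on the 22nd of the month.
Pattern: the 22nd of each month.
Next: April 2010 → Thu Apr 22 2010.
Next: May 2010 → Sat May 22 2010.
Next: June 2010 → Tue Jun 22 2010.

Thu Apr 22 2010, Sat May 22 2010, Tue Jun 22 2010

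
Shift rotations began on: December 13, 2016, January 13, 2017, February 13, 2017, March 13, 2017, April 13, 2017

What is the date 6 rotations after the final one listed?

The day-of-month is always 13 (31, 31, 28, 31 days between events).
So this recurs on the 13th of each month.
Next: May 2017 → May 13, 2017.
June 2017: June 13, 2017.
July 2017: July 13, 2017.
August 2017: August 13, 2017.
Next: September 2017 → September 13, 2017.
Next: October 2017 → October 13, 2017.

October 13, 2017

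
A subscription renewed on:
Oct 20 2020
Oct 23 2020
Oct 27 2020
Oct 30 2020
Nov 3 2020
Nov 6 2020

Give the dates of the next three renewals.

Nov 10 2020, Nov 13 2020, Nov 17 2020

Every event lands on a Tuesday or Friday (gaps cycle 3, 4, 3, 4, 3).
So the schedule is: every Tuesday and Friday.
Next Tuesday: Nov 10 2020.
The following Friday is Nov 13 2020.
Next Tuesday: Nov 17 2020.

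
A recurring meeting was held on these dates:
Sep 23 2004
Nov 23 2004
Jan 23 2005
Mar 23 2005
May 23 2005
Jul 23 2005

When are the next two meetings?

Each date is the 23rd; the gaps (61, 61, 59, 61, 61) track the month lengths.
The rule is the 23rd of every 2 months.
September 2005: Sep 23 2005.
November 2005: Nov 23 2005.

Sep 23 2005, Nov 23 2005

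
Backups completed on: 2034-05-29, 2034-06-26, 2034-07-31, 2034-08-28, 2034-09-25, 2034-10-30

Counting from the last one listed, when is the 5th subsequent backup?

2035-03-26

These are Mondays with 28, 35, 28, 28, 35-day gaps.
Each is the final Monday of its month — 2034-05-29 is past the 28th, so '4th Monday' doesn't fit.
Last Monday of November 2034: 2034-11-27.
Last Monday of December 2034: 2034-12-25.
Last Monday of January 2035: 2035-01-29.
Last Monday of February 2035: 2035-02-26.
Last Monday of March 2035: 2035-03-26.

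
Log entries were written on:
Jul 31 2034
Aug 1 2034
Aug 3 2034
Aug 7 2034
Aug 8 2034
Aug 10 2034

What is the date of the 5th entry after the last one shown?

Gaps: 1, 2, 4, 1, 2 days — not constant, but cyclic with period 3.
The events fall on every Monday, Tuesday and Thursday.
Next Monday: Aug 14 2034.
The following Tuesday is Aug 15 2034.
Next Thursday: Aug 17 2034.
The following Monday is Aug 21 2034.
The following Tuesday is Aug 22 2034.

Aug 22 2034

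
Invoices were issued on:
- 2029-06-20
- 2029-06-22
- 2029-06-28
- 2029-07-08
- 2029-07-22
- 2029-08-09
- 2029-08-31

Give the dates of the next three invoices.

2029-09-26, 2029-10-26, 2029-11-29

The spacing grows by 4 each time: 2, 6, 10, 14, 18, 22 days.
Next gap: 26 days. 2029-08-31 + 26 days = 2029-09-26.
Next gap: 30 days. 2029-09-26 + 30 days = 2029-10-26.
Next gap: 34 days. 2029-10-26 + 34 days = 2029-11-29.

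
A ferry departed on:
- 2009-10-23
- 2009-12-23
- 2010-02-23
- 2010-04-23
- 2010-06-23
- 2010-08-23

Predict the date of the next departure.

Gaps: 61, 62, 59, 61, 61 days — not constant. Every event is on the 23rd of the month.
Pattern: the 23rd of every 2 months.
Next: October 2010 → 2010-10-23.

2010-10-23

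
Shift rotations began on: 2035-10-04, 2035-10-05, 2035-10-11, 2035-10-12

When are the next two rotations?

Gaps: 1, 6, 1 days — not constant, but cyclic with period 2.
The events fall on every Thursday and Friday.
The following Thursday is 2035-10-18.
The following Friday is 2035-10-19.

2035-10-18, 2035-10-19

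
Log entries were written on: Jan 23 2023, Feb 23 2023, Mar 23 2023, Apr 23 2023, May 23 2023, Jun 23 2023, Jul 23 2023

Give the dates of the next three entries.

Aug 23 2023, Sep 23 2023, Oct 23 2023

Gaps: 31, 28, 31, 30, 31, 30 days — not constant. Every event is on the 23rd of the month.
Pattern: the 23rd of each month.
Next: August 2023 → Aug 23 2023.
Next: September 2023 → Sep 23 2023.
October 2023: Oct 23 2023.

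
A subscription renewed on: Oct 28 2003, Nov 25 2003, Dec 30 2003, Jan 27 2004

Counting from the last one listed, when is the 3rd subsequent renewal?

Every date is a Tuesday; gaps 28, 35, 28 days.
Each is the last Tuesday of its month (at least one falls on the 29th or later, ruling out '4th Tuesday').
Last Tuesday of February 2004: Feb 24 2004.
March 2004 ends with Tuesday Mar 30 2004.
April 2004 ends with Tuesday Apr 27 2004.

Apr 27 2004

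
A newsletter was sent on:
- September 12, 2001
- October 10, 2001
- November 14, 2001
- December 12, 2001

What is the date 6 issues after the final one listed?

All dates are Wednesdays, 28, 35, 28 days apart.
Specifically, the 2nd Wednesday of each month.
2nd Wednesday of January 2002: January 9, 2002.
February 2002 — 2nd Wednesday is February 13, 2002.
2nd Wednesday of March 2002: March 13, 2002.
April 2002 — 2nd Wednesday is April 10, 2002.
May 2002 — 2nd Wednesday is May 8, 2002.
June 2002 — 2nd Wednesday is June 12, 2002.

June 12, 2002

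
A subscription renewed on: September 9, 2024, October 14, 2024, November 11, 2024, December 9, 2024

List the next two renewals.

All dates are Mondays, 35, 28, 28 days apart.
Specifically, the 2nd Monday of each month.
2nd Monday of January 2025: January 13, 2025.
2nd Monday of February 2025: February 10, 2025.

January 13, 2025; February 10, 2025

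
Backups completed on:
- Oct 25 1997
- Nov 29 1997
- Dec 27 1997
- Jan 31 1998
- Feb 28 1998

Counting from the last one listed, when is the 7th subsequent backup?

Sep 26 1998

Every date is a Saturday; gaps 35, 28, 35, 28 days.
Each is the last Saturday of its month (at least one falls on the 29th or later, ruling out '4th Saturday').
March 1998 ends with Saturday Mar 28 1998.
Last Saturday of April 1998: Apr 25 1998.
Last Saturday of May 1998: May 30 1998.
Last Saturday of June 1998: Jun 27 1998.
July 1998 ends with Saturday Jul 25 1998.
August 1998 ends with Saturday Aug 29 1998.
September 1998 ends with Saturday Sep 26 1998.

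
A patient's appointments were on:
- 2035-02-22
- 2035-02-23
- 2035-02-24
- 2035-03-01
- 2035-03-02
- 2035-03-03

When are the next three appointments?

2035-03-08, 2035-03-09, 2035-03-10

The gap pattern 1, 1, 5, 1, 1 repeats every 3 events.
These are the Thursdays, Fridays and Saturdays of each week.
Next Thursday: 2035-03-08.
Next Friday: 2035-03-09.
Next Saturday: 2035-03-10.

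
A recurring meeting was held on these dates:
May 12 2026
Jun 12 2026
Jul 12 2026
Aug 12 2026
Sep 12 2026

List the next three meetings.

Oct 12 2026, Nov 12 2026, Dec 12 2026

Each date is the 12th; the gaps (31, 30, 31, 31) track the month lengths.
The rule is the 12th of each month.
October 2026: Oct 12 2026.
November 2026: Nov 12 2026.
Next: December 2026 → Dec 12 2026.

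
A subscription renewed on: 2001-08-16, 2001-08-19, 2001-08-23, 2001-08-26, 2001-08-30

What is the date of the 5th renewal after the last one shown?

2001-09-16

Gaps: 3, 4, 3, 4 days — not constant, but cyclic with period 2.
The events fall on every Thursday and Sunday.
The following Sunday is 2001-09-02.
Next Thursday: 2001-09-06.
Next Sunday: 2001-09-09.
The following Thursday is 2001-09-13.
The following Sunday is 2001-09-16.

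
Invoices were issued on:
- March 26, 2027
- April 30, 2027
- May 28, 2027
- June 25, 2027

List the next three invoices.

July 30, 2027; August 27, 2027; September 24, 2027

Every date is a Friday; gaps 35, 28, 28 days.
Each is the last Friday of its month (at least one falls on the 29th or later, ruling out '4th Friday').
Last Friday of July 2027: July 30, 2027.
Last Friday of August 2027: August 27, 2027.
Last Friday of September 2027: September 24, 2027.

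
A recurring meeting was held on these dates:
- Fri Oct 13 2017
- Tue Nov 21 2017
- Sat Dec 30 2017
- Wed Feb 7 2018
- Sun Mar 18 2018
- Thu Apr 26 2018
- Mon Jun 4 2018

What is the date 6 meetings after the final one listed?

Every event comes 39 days after the last (39, 39, 39, 39, 39, 39).
Mon Jun 4 2018 + 39 days = Fri Jul 13 2018.
Fri Jul 13 2018 + 39 days = Tue Aug 21 2018.
Tue Aug 21 2018 + 39 days = Sat Sep 29 2018.
Sat Sep 29 2018 + 39 days = Wed Nov 7 2018.
Wed Nov 7 2018 + 39 days = Sun Dec 16 2018.
Sun Dec 16 2018 + 39 days = Thu Jan 24 2019.

Thu Jan 24 2019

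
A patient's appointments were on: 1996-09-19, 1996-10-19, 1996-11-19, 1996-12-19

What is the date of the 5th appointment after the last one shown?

The day-of-month is always 19 (30, 31, 30 days between events).
So this recurs on the 19th of each month.
Next: January 1997 → 1997-01-19.
February 1997: 1997-02-19.
Next: March 1997 → 1997-03-19.
April 1997: 1997-04-19.
May 1997: 1997-05-19.

1997-05-19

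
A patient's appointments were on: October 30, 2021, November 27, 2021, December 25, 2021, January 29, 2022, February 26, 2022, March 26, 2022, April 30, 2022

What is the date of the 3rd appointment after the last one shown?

These are Saturdays with 28, 28, 35, 28, 28, 35-day gaps.
Each is the final Saturday of its month — October 30, 2021 is past the 28th, so '4th Saturday' doesn't fit.
May 2022 ends with Saturday May 28, 2022.
Last Saturday of June 2022: June 25, 2022.
July 2022 ends with Saturday July 30, 2022.

July 30, 2022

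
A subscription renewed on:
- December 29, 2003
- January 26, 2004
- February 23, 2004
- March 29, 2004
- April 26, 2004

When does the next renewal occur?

May 31, 2004

Every date is a Monday; gaps 28, 28, 35, 28 days.
Each is the last Monday of its month (at least one falls on the 29th or later, ruling out '4th Monday').
May 2004 ends with Monday May 31, 2004.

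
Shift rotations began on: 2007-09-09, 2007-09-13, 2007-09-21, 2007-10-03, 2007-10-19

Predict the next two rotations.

2007-11-08, 2007-12-02

The spacing grows by 4 each time: 4, 8, 12, 16 days.
Next gap: 20 days. 2007-10-19 + 20 days = 2007-11-08.
Next gap: 24 days. 2007-11-08 + 24 days = 2007-12-02.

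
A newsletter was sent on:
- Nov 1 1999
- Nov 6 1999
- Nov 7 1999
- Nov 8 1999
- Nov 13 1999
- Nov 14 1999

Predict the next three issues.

The gap pattern 5, 1, 1, 5, 1 repeats every 3 events.
These are the Mondays, Saturdays and Sundays of each week.
Next Monday: Nov 15 1999.
The following Saturday is Nov 20 1999.
The following Sunday is Nov 21 1999.

Nov 15 1999, Nov 20 1999, Nov 21 1999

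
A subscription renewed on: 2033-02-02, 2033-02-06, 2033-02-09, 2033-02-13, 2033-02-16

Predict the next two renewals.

Every event lands on a Wednesday or Sunday (gaps cycle 4, 3, 4, 3).
So the schedule is: every Wednesday and Sunday.
Next Sunday: 2033-02-20.
Next Wednesday: 2033-02-23.

2033-02-20, 2033-02-23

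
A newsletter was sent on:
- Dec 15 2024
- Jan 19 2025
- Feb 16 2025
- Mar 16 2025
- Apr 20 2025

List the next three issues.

May 18 2025, Jun 15 2025, Jul 20 2025

All dates are Sundays, 35, 28, 28, 35 days apart.
Specifically, the 3rd Sunday of each month.
May 2025 — 3rd Sunday is May 18 2025.
3rd Sunday of June 2025: Jun 15 2025.
3rd Sunday of July 2025: Jul 20 2025.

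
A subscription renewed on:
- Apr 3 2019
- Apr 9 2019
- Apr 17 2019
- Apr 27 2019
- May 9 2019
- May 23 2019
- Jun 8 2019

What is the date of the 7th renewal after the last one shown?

The spacing grows by 2 each time: 6, 8, 10, 12, 14, 16 days.
Next gap: 18 days. Jun 8 2019 + 18 days = Jun 26 2019.
Next gap: 20 days. Jun 26 2019 + 20 days = Jul 16 2019.
Next gap: 22 days. Jul 16 2019 + 22 days = Aug 7 2019.
Next gap: 24 days. Aug 7 2019 + 24 days = Aug 31 2019.
Next gap: 26 days. Aug 31 2019 + 26 days = Sep 26 2019.
Next gap: 28 days. Sep 26 2019 + 28 days = Oct 24 2019.
Next gap: 30 days. Oct 24 2019 + 30 days = Nov 23 2019.

Nov 23 2019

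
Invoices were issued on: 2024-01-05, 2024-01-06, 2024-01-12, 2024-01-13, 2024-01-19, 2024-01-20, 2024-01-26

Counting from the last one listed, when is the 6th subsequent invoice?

Every event lands on a Friday or Saturday (gaps cycle 1, 6, 1, 6, 1, 6).
So the schedule is: every Friday and Saturday.
The following Saturday is 2024-01-27.
The following Friday is 2024-02-02.
The following Saturday is 2024-02-03.
Next Friday: 2024-02-09.
The following Saturday is 2024-02-10.
Next Friday: 2024-02-16.

2024-02-16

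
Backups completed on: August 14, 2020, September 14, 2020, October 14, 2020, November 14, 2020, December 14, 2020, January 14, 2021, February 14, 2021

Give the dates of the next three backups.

March 14, 2021; April 14, 2021; May 14, 2021

Gaps: 31, 30, 31, 30, 31, 31 days — not constant. Every event is on the 14th of the month.
Pattern: the 14th of each month.
Next: March 2021 → March 14, 2021.
Next: April 2021 → April 14, 2021.
May 2021: May 14, 2021.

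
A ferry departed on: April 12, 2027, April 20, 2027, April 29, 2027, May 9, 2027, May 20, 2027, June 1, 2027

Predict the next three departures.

June 14, 2027; June 28, 2027; July 13, 2027

The spacing grows by 1 each time: 8, 9, 10, 11, 12 days.
Next gap: 13 days. June 1, 2027 + 13 days = June 14, 2027.
Next gap: 14 days. June 14, 2027 + 14 days = June 28, 2027.
Next gap: 15 days. June 28, 2027 + 15 days = July 13, 2027.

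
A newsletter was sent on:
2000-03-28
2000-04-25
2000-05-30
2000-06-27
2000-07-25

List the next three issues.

All Tuesdays; the gaps (28, 35, 28, 28) vary with month length.
This is the last Tuesday of each month.
August 2000 ends with Tuesday 2000-08-29.
Last Tuesday of September 2000: 2000-09-26.
Last Tuesday of October 2000: 2000-10-31.

2000-08-29, 2000-09-26, 2000-10-31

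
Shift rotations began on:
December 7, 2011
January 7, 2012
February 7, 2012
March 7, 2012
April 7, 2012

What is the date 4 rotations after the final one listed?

The day-of-month is always 7 (31, 31, 29, 31 days between events).
So this recurs on the 7th of each month.
May 2012: May 7, 2012.
June 2012: June 7, 2012.
July 2012: July 7, 2012.
August 2012: August 7, 2012.

August 7, 2012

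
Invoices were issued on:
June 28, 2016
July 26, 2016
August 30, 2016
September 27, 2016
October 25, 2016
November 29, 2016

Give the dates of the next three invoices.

December 27, 2016; January 31, 2017; February 28, 2017

Every date is a Tuesday; gaps 28, 35, 28, 28, 35 days.
Each is the last Tuesday of its month (at least one falls on the 29th or later, ruling out '4th Tuesday').
December 2016 ends with Tuesday December 27, 2016.
Last Tuesday of January 2017: January 31, 2017.
Last Tuesday of February 2017: February 28, 2017.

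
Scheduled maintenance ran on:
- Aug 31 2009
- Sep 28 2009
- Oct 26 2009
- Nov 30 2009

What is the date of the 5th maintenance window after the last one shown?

These are Mondays with 28, 28, 35-day gaps.
Each is the final Monday of its month — Aug 31 2009 is past the 28th, so '4th Monday' doesn't fit.
December 2009 ends with Monday Dec 28 2009.
January 2010 ends with Monday Jan 25 2010.
February 2010 ends with Monday Feb 22 2010.
March 2010 ends with Monday Mar 29 2010.
Last Monday of April 2010: Apr 26 2010.

Apr 26 2010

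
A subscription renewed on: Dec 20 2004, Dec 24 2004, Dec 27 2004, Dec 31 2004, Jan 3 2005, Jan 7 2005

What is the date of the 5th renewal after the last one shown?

Jan 24 2005

Gaps: 4, 3, 4, 3, 4 days — not constant, but cyclic with period 2.
The events fall on every Monday and Friday.
Next Monday: Jan 10 2005.
Next Friday: Jan 14 2005.
Next Monday: Jan 17 2005.
The following Friday is Jan 21 2005.
Next Monday: Jan 24 2005.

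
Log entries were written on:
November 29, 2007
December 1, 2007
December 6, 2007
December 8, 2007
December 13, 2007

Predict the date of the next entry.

The gap pattern 2, 5, 2, 5 repeats every 2 events.
These are the Thursdays and Saturdays of each week.
Next Saturday: December 15, 2007.

December 15, 2007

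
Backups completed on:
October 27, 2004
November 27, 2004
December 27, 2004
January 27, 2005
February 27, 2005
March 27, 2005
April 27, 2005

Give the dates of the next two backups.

Gaps: 31, 30, 31, 31, 28, 31 days — not constant. Every event is on the 27th of the month.
Pattern: the 27th of each month.
May 2005: May 27, 2005.
Next: June 2005 → June 27, 2005.

May 27, 2005; June 27, 2005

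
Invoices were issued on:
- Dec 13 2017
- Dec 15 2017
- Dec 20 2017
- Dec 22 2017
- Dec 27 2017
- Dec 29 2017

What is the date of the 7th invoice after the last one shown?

Every event lands on a Wednesday or Friday (gaps cycle 2, 5, 2, 5, 2).
So the schedule is: every Wednesday and Friday.
The following Wednesday is Jan 3 2018.
The following Friday is Jan 5 2018.
Next Wednesday: Jan 10 2018.
Next Friday: Jan 12 2018.
Next Wednesday: Jan 17 2018.
Next Friday: Jan 19 2018.
Next Wednesday: Jan 24 2018.

Jan 24 2018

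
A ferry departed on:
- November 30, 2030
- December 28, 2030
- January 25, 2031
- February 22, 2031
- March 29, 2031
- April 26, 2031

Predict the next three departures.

All Saturdays; the gaps (28, 28, 28, 35, 28) vary with month length.
This is the last Saturday of each month.
Last Saturday of May 2031: May 31, 2031.
Last Saturday of June 2031: June 28, 2031.
Last Saturday of July 2031: July 26, 2031.

May 31, 2031; June 28, 2031; July 26, 2031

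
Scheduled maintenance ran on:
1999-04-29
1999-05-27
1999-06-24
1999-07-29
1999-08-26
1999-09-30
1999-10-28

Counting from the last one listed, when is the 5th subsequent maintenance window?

2000-03-30

All Thursdays; the gaps (28, 28, 35, 28, 35, 28) vary with month length.
This is the last Thursday of each month.
November 1999 ends with Thursday 1999-11-25.
Last Thursday of December 1999: 1999-12-30.
Last Thursday of January 2000: 2000-01-27.
Last Thursday of February 2000: 2000-02-24.
Last Thursday of March 2000: 2000-03-30.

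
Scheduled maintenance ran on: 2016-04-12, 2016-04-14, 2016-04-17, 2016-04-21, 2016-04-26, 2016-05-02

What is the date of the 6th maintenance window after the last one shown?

2016-06-28

The spacing grows by 1 each time: 2, 3, 4, 5, 6 days.
Next gap: 7 days. 2016-05-02 + 7 days = 2016-05-09.
Next gap: 8 days. 2016-05-09 + 8 days = 2016-05-17.
Next gap: 9 days. 2016-05-17 + 9 days = 2016-05-26.
Next gap: 10 days. 2016-05-26 + 10 days = 2016-06-05.
Next gap: 11 days. 2016-06-05 + 11 days = 2016-06-16.
Next gap: 12 days. 2016-06-16 + 12 days = 2016-06-28.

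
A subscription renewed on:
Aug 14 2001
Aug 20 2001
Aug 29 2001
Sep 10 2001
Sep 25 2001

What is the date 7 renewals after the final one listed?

Gaps: 6, 9, 12, 15 days — each gap is 3 larger than the previous one.
Next gap: 18 days. Sep 25 2001 + 18 days = Oct 13 2001.
Next gap: 21 days. Oct 13 2001 + 21 days = Nov 3 2001.
Next gap: 24 days. Nov 3 2001 + 24 days = Nov 27 2001.
Next gap: 27 days. Nov 27 2001 + 27 days = Dec 24 2001.
Next gap: 30 days. Dec 24 2001 + 30 days = Jan 23 2002.
Next gap: 33 days. Jan 23 2002 + 33 days = Feb 25 2002.
Next gap: 36 days. Feb 25 2002 + 36 days = Apr 2 2002.

Apr 2 2002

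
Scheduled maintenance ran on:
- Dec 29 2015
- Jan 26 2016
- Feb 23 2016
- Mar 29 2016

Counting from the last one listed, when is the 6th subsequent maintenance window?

These are Tuesdays with 28, 28, 35-day gaps.
Each is the final Tuesday of its month — Dec 29 2015 is past the 28th, so '4th Tuesday' doesn't fit.
April 2016 ends with Tuesday Apr 26 2016.
May 2016 ends with Tuesday May 31 2016.
June 2016 ends with Tuesday Jun 28 2016.
July 2016 ends with Tuesday Jul 26 2016.
August 2016 ends with Tuesday Aug 30 2016.
September 2016 ends with Tuesday Sep 27 2016.

Sep 27 2016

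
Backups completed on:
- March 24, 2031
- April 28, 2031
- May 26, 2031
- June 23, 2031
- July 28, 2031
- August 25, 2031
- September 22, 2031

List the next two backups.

All dates are Mondays, 35, 28, 28, 35, 28, 28 days apart.
Specifically, the 4th Monday of each month.
October 2031 — 4th Monday is October 27, 2031.
4th Monday of November 2031: November 24, 2031.

October 27, 2031; November 24, 2031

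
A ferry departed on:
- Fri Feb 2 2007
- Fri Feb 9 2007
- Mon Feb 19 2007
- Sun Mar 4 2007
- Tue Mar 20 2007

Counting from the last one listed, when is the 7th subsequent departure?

Tue Oct 2 2007

The spacing grows by 3 each time: 7, 10, 13, 16 days.
Next gap: 19 days. Tue Mar 20 2007 + 19 days = Sun Apr 8 2007.
Next gap: 22 days. Sun Apr 8 2007 + 22 days = Mon Apr 30 2007.
Next gap: 25 days. Mon Apr 30 2007 + 25 days = Fri May 25 2007.
Next gap: 28 days. Fri May 25 2007 + 28 days = Fri Jun 22 2007.
Next gap: 31 days. Fri Jun 22 2007 + 31 days = Mon Jul 23 2007.
Next gap: 34 days. Mon Jul 23 2007 + 34 days = Sun Aug 26 2007.
Next gap: 37 days. Sun Aug 26 2007 + 37 days = Tue Oct 2 2007.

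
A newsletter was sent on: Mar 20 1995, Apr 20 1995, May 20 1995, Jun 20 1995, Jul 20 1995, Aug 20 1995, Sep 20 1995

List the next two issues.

Oct 20 1995, Nov 20 1995

The day-of-month is always 20 (31, 30, 31, 30, 31, 31 days between events).
So this recurs on the 20th of each month.
October 1995: Oct 20 1995.
Next: November 1995 → Nov 20 1995.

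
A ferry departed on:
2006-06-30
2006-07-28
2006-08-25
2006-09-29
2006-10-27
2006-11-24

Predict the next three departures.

All Fridays; the gaps (28, 28, 35, 28, 28) vary with month length.
This is the last Friday of each month.
December 2006 ends with Friday 2006-12-29.
January 2007 ends with Friday 2007-01-26.
February 2007 ends with Friday 2007-02-23.

2006-12-29, 2007-01-26, 2007-02-23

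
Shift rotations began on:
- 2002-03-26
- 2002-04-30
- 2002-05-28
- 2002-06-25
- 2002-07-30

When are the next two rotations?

2002-08-27, 2002-09-24

These are Tuesdays with 35, 28, 28, 35-day gaps.
Each is the final Tuesday of its month — 2002-04-30 is past the 28th, so '4th Tuesday' doesn't fit.
Last Tuesday of August 2002: 2002-08-27.
September 2002 ends with Tuesday 2002-09-24.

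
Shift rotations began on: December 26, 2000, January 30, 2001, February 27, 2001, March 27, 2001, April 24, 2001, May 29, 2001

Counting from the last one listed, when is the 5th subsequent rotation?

All Tuesdays; the gaps (35, 28, 28, 28, 35) vary with month length.
This is the last Tuesday of each month.
Last Tuesday of June 2001: June 26, 2001.
July 2001 ends with Tuesday July 31, 2001.
Last Tuesday of August 2001: August 28, 2001.
September 2001 ends with Tuesday September 25, 2001.
Last Tuesday of October 2001: October 30, 2001.

October 30, 2001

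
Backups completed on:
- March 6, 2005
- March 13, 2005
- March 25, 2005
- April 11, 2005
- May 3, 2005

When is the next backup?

Gaps: 7, 12, 17, 22 days — each gap is 5 larger than the previous one.
Next gap: 27 days. May 3, 2005 + 27 days = May 30, 2005.

May 30, 2005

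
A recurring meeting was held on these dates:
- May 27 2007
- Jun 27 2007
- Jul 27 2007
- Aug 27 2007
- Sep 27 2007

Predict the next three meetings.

Oct 27 2007, Nov 27 2007, Dec 27 2007

The day-of-month is always 27 (31, 30, 31, 31 days between events).
So this recurs on the 27th of each month.
Next: October 2007 → Oct 27 2007.
November 2007: Nov 27 2007.
Next: December 2007 → Dec 27 2007.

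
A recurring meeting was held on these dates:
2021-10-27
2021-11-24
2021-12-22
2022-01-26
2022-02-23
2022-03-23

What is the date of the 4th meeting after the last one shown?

2022-07-27

These are Wednesdays at 28- or 35-day spacing (28, 28, 35, 28, 28).
The pattern: 4th Wednesday of the month.
April 2022 — 4th Wednesday is 2022-04-27.
4th Wednesday of May 2022: 2022-05-25.
June 2022 — 4th Wednesday is 2022-06-22.
July 2022 — 4th Wednesday is 2022-07-27.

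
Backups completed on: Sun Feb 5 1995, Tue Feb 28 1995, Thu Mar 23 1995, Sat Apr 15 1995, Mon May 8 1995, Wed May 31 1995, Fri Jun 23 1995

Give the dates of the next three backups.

Sun Jul 16 1995, Tue Aug 8 1995, Thu Aug 31 1995

The spacing is 23, 23, 23, 23, 23, 23 days — always 23 days.
Fri Jun 23 1995 + 23 days = Sun Jul 16 1995.
Sun Jul 16 1995 + 23 days = Tue Aug 8 1995.
Tue Aug 8 1995 + 23 days = Thu Aug 31 1995.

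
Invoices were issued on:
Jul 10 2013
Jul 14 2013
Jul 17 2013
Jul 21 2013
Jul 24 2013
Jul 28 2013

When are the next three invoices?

Gaps: 4, 3, 4, 3, 4 days — not constant, but cyclic with period 2.
The events fall on every Wednesday and Sunday.
The following Wednesday is Jul 31 2013.
Next Sunday: Aug 4 2013.
The following Wednesday is Aug 7 2013.

Jul 31 2013, Aug 4 2013, Aug 7 2013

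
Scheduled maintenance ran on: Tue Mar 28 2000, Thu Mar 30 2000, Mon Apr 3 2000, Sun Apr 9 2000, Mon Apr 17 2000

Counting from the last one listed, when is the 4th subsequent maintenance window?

The spacing grows by 2 each time: 2, 4, 6, 8 days.
Next gap: 10 days. Mon Apr 17 2000 + 10 days = Thu Apr 27 2000.
Next gap: 12 days. Thu Apr 27 2000 + 12 days = Tue May 9 2000.
Next gap: 14 days. Tue May 9 2000 + 14 days = Tue May 23 2000.
Next gap: 16 days. Tue May 23 2000 + 16 days = Thu Jun 8 2000.

Thu Jun 8 2000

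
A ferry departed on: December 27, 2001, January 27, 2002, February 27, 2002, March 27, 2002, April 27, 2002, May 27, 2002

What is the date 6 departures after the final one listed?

November 27, 2002

Each date is the 27th; the gaps (31, 31, 28, 31, 30) track the month lengths.
The rule is the 27th of each month.
June 2002: June 27, 2002.
Next: July 2002 → July 27, 2002.
Next: August 2002 → August 27, 2002.
September 2002: September 27, 2002.
October 2002: October 27, 2002.
Next: November 2002 → November 27, 2002.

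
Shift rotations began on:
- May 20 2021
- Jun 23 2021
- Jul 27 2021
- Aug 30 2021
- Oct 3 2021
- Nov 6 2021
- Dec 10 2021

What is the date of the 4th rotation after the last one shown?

Every event comes 34 days after the last (34, 34, 34, 34, 34, 34).
Dec 10 2021 + 34 days = Jan 13 2022.
Jan 13 2022 + 34 days = Feb 16 2022.
Feb 16 2022 + 34 days = Mar 22 2022.
Mar 22 2022 + 34 days = Apr 25 2022.

Apr 25 2022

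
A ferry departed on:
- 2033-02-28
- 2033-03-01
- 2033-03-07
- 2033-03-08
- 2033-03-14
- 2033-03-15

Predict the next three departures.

2033-03-21, 2033-03-22, 2033-03-28

Gaps: 1, 6, 1, 6, 1 days — not constant, but cyclic with period 2.
The events fall on every Monday and Tuesday.
The following Monday is 2033-03-21.
The following Tuesday is 2033-03-22.
The following Monday is 2033-03-28.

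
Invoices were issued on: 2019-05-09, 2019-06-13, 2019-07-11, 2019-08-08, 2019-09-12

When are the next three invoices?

These are Thursdays at 28- or 35-day spacing (35, 28, 28, 35).
The pattern: 2nd Thursday of the month.
October 2019 — 2nd Thursday is 2019-10-10.
2nd Thursday of November 2019: 2019-11-14.
2nd Thursday of December 2019: 2019-12-12.

2019-10-10, 2019-11-14, 2019-12-12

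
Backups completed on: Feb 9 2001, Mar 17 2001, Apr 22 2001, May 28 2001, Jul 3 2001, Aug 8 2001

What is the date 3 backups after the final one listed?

Gaps between consecutive events: 36, 36, 36, 36, 36 days — a constant 36-day interval.
Aug 8 2001 + 36 days = Sep 13 2001.
Sep 13 2001 + 36 days = Oct 19 2001.
Oct 19 2001 + 36 days = Nov 24 2001.

Nov 24 2001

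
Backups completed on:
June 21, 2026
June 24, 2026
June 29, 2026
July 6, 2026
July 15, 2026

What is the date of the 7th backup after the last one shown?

November 11, 2026

The spacing grows by 2 each time: 3, 5, 7, 9 days.
Next gap: 11 days. July 15, 2026 + 11 days = July 26, 2026.
Next gap: 13 days. July 26, 2026 + 13 days = August 8, 2026.
Next gap: 15 days. August 8, 2026 + 15 days = August 23, 2026.
Next gap: 17 days. August 23, 2026 + 17 days = September 9, 2026.
Next gap: 19 days. September 9, 2026 + 19 days = September 28, 2026.
Next gap: 21 days. September 28, 2026 + 21 days = October 19, 2026.
Next gap: 23 days. October 19, 2026 + 23 days = November 11, 2026.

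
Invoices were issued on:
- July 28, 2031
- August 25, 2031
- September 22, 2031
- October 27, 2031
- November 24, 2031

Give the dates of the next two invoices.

December 22, 2031; January 26, 2032

These are Mondays at 28- or 35-day spacing (28, 28, 35, 28).
The pattern: 4th Monday of the month.
December 2031 — 4th Monday is December 22, 2031.
4th Monday of January 2032: January 26, 2032.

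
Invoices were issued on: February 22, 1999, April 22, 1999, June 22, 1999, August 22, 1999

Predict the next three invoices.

October 22, 1999; December 22, 1999; February 22, 2000

Each date is the 22nd; the gaps (59, 61, 61) track the month lengths.
The rule is the 22nd of every 2 months.
Next: October 1999 → October 22, 1999.
December 1999: December 22, 1999.
February 2000: February 22, 2000.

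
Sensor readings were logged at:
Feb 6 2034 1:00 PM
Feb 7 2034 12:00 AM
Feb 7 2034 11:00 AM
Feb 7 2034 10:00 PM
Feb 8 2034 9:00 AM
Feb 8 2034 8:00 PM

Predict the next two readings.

Feb 9 2034 7:00 AM, Feb 9 2034 6:00 PM

Spacing: 11, 11, 11, 11, 11 h — constant 11 h.
Feb 8 2034 8:00 PM + 11 h = Feb 9 2034 7:00 AM.
Feb 9 2034 7:00 AM + 11 h = Feb 9 2034 6:00 PM.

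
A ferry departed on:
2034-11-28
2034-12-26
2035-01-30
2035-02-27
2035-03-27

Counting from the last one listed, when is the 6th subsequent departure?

All Tuesdays; the gaps (28, 35, 28, 28) vary with month length.
This is the last Tuesday of each month.
April 2035 ends with Tuesday 2035-04-24.
May 2035 ends with Tuesday 2035-05-29.
June 2035 ends with Tuesday 2035-06-26.
July 2035 ends with Tuesday 2035-07-31.
Last Tuesday of August 2035: 2035-08-28.
Last Tuesday of September 2035: 2035-09-25.

2035-09-25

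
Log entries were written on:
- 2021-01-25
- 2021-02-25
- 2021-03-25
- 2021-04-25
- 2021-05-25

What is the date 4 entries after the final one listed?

2021-09-25

Each date is the 25th; the gaps (31, 28, 31, 30) track the month lengths.
The rule is the 25th of each month.
June 2021: 2021-06-25.
July 2021: 2021-07-25.
August 2021: 2021-08-25.
Next: September 2021 → 2021-09-25.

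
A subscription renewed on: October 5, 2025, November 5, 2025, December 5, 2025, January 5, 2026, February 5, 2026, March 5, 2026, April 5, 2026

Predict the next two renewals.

Each date is the 5th; the gaps (31, 30, 31, 31, 28, 31) track the month lengths.
The rule is the 5th of each month.
Next: May 2026 → May 5, 2026.
June 2026: June 5, 2026.

May 5, 2026; June 5, 2026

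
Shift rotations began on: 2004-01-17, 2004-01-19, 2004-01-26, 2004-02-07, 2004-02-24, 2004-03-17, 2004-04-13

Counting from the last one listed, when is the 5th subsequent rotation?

2004-11-09

Intervals are 2, 7, 12, 17, 22, 27 days — an arithmetic progression with common difference 5.
Next gap: 32 days. 2004-04-13 + 32 days = 2004-05-15.
Next gap: 37 days. 2004-05-15 + 37 days = 2004-06-21.
Next gap: 42 days. 2004-06-21 + 42 days = 2004-08-02.
Next gap: 47 days. 2004-08-02 + 47 days = 2004-09-18.
Next gap: 52 days. 2004-09-18 + 52 days = 2004-11-09.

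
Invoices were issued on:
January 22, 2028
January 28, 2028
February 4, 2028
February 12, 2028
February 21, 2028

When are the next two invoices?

March 2, 2028; March 13, 2028

The spacing grows by 1 each time: 6, 7, 8, 9 days.
Next gap: 10 days. February 21, 2028 + 10 days = March 2, 2028.
Next gap: 11 days. March 2, 2028 + 11 days = March 13, 2028.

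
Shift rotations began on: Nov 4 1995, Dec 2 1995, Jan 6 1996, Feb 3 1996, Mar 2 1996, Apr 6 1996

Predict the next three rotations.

All dates are Saturdays, 28, 35, 28, 28, 35 days apart.
Specifically, the 1st Saturday of each month.
May 1996 — 1st Saturday is May 4 1996.
1st Saturday of June 1996: Jun 1 1996.
July 1996 — 1st Saturday is Jul 6 1996.

May 4 1996, Jun 1 1996, Jul 6 1996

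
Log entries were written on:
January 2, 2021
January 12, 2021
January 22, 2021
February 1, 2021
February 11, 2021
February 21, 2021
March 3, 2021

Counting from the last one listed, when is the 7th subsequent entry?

May 12, 2021

Every event comes 10 days after the last (10, 10, 10, 10, 10, 10).
March 3, 2021 + 10 days = March 13, 2021.
March 13, 2021 + 10 days = March 23, 2021.
March 23, 2021 + 10 days = April 2, 2021.
April 2, 2021 + 10 days = April 12, 2021.
April 12, 2021 + 10 days = April 22, 2021.
April 22, 2021 + 10 days = May 2, 2021.
May 2, 2021 + 10 days = May 12, 2021.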